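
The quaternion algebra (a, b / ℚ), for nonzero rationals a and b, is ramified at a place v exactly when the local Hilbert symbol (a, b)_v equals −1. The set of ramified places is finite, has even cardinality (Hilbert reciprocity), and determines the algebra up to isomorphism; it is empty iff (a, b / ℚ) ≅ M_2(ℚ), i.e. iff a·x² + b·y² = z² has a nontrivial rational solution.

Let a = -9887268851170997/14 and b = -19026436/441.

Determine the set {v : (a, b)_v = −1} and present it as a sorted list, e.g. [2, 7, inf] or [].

Mod squares: a ≡ -6118, b ≡ -4756609. Check v ∈ {∞, 2, 3, 7, 11, 13, 19, 23, 29, 31, 37}.
v=11: a=11^2·(≡4), b=11^1·(≡8) mod 11; (4|11)=+1, (8|11)=-1; (−1)^{2·1·5}·(+1)^1·(-1)^2 = +1.
v=13: a=13^2·(≡8), b=13^1·(≡6) mod 13; (8|13)=-1, (6|13)=-1; (−1)^{2·1·6}·(-1)^1·(-1)^2 = -1.
v=7: a=7^-1·(≡4), b=7^-2·(≡6) mod 7; (4|7)=+1, (6|7)=-1; (−1)^{-1·-2·3}·(+1)^-2·(-1)^-1 = -1.
v=23: a=23^1·(≡11), b=23^0·(≡21) mod 23; (11|23)=-1, (21|23)=-1; (−1)^{1·0·11}·(-1)^0·(-1)^1 = -1.
v=29: a=29^2·(≡7), b=29^1·(≡2) mod 29; (7|29)=+1, (2|29)=-1; (−1)^{2·1·14}·(+1)^1·(-1)^2 = +1.
v=19: a=19^1·(≡11), b=19^0·(≡3) mod 19; (11|19)=+1, (3|19)=-1; (−1)^{1·0·9}·(+1)^0·(-1)^1 = -1.
v=2: v_2(a)=-1, v_2(b)=2; units ≡ 5, 7 (mod 8); ε·ε+αω+βω = 0·1+-1·0+2·1 ≡ 0  ⇒  (a,b)_2 = +1.
v=∞: -6118 < 0 and -4756609 < 0  ⇒  (a,b)_∞ = -1.
v=31: a=31^2·(≡25), b=31^1·(≡24) mod 31; (25|31)=+1, (24|31)=-1; (−1)^{2·1·15}·(+1)^1·(-1)^2 = +1.
v=37: a=37^2·(≡14), b=37^1·(≡13) mod 37; (14|37)=-1, (13|37)=-1; (−1)^{2·1·18}·(-1)^1·(-1)^2 = -1.
v=3: a=3^0·(≡2), b=3^-2·(≡2) mod 3; (2|3)=-1, (2|3)=-1; (−1)^{0·-2·1}·(-1)^-2·(-1)^0 = +1.
|Ram(-6118, -4756609)| = 6, even; anisotropic at {7, 13, 19, 23, 37, ∞}.

[7, 13, 19, 23, 37, inf]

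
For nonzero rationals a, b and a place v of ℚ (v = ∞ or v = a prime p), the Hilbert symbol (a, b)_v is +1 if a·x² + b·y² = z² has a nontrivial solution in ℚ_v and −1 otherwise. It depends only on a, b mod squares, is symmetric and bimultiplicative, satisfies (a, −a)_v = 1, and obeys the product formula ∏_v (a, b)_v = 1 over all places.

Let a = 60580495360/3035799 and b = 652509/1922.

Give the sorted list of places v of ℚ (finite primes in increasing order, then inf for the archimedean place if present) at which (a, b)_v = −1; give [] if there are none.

[3, 5, 11, 13]

Mod squares: a ≡ 15015, b ≡ 858. Check v ∈ {∞, 2, 3, 5, 7, 11, 13, 31}.
v=5: a=5^1·(≡3), b=5^0·(≡2) mod 5; (3|5)=-1, (2|5)=-1; (−1)^{1·0·2}·(-1)^0·(-1)^1 = -1.
v=31: a=31^-2·(≡13), b=31^-2·(≡26) mod 31; (13|31)=-1, (26|31)=-1; (−1)^{-2·-2·15}·(-1)^-2·(-1)^-2 = +1.
v=13: a=13^-1·(≡2), b=13^3·(≡1) mod 13; (2|13)=-1, (1|13)=+1; (−1)^{-1·3·6}·(-1)^3·(+1)^-1 = -1.
v=2: v_2(a)=16, v_2(b)=-1; units ≡ 7, 5 (mod 8); ε·ε+αω+βω = 1·0+16·1+-1·0 ≡ 0  ⇒  (a,b)_2 = +1.
v=7: a=7^5·(≡3), b=7^0·(≡1) mod 7; (3|7)=-1, (1|7)=+1; (−1)^{5·0·3}·(-1)^0·(+1)^5 = +1.
v=∞: 15015 > 0 and 858 > 0  ⇒  (a,b)_∞ = +1.
v=11: a=11^1·(≡4), b=11^1·(≡5) mod 11; (4|11)=+1, (5|11)=+1; (−1)^{1·1·5}·(+1)^1·(+1)^1 = -1.
v=3: a=3^-5·(≡1), b=3^3·(≡1) mod 3; (1|3)=+1, (1|3)=+1; (−1)^{-5·3·1}·(+1)^3·(+1)^-5 = -1.
Ram(15015, 858) = {3, 5, 11, 13}; no ℚ_3-point on the conic.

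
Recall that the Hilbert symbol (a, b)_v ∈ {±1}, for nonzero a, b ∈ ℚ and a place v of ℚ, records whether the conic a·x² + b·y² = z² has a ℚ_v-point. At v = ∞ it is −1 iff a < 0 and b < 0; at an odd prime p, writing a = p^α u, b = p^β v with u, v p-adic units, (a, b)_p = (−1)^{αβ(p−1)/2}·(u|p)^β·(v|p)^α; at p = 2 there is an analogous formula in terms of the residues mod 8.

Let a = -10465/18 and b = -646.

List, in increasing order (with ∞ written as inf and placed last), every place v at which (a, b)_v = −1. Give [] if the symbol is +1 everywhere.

Mod squares: a ≡ -20930, b ≡ -646. Check v ∈ {∞, 2, 3, 5, 7, 13, 17, 19, 23}.
v=23: a=23^1·(≡22), b=23^0·(≡21) mod 23; (22|23)=-1, (21|23)=-1; (−1)^{1·0·11}·(-1)^0·(-1)^1 = -1.
v=3: a=3^-2·(≡1), b=3^0·(≡2) mod 3; (1|3)=+1, (2|3)=-1; (−1)^{-2·0·1}·(+1)^0·(-1)^-2 = +1.
v=2: v_2(a)=-1, v_2(b)=1; units ≡ 7, 5 (mod 8); ε·ε+αω+βω = 1·0+-1·1+1·0 ≡ 1  ⇒  (a,b)_2 = -1.
v=19: a=19^0·(≡15), b=19^1·(≡4) mod 19; (15|19)=-1, (4|19)=+1; (−1)^{0·1·9}·(-1)^1·(+1)^0 = -1.
v=7: a=7^1·(≡6), b=7^0·(≡5) mod 7; (6|7)=-1, (5|7)=-1; (−1)^{1·0·3}·(-1)^0·(-1)^1 = -1.
v=5: a=5^1·(≡4), b=5^0·(≡4) mod 5; (4|5)=+1, (4|5)=+1; (−1)^{1·0·2}·(+1)^0·(+1)^1 = +1.
v=∞: -20930 < 0 and -646 < 0  ⇒  (a,b)_∞ = -1.
v=13: a=13^1·(≡8), b=13^0·(≡4) mod 13; (8|13)=-1, (4|13)=+1; (−1)^{1·0·6}·(-1)^0·(+1)^1 = +1.
v=17: a=17^0·(≡7), b=17^1·(≡13) mod 17; (7|17)=-1, (13|17)=+1; (−1)^{0·1·8}·(-1)^1·(+1)^0 = -1.
Ram(-20930, -646) = {2, 7, 17, 19, 23, ∞}; no ℚ_2-point on the conic.

[2, 7, 17, 19, 23, inf]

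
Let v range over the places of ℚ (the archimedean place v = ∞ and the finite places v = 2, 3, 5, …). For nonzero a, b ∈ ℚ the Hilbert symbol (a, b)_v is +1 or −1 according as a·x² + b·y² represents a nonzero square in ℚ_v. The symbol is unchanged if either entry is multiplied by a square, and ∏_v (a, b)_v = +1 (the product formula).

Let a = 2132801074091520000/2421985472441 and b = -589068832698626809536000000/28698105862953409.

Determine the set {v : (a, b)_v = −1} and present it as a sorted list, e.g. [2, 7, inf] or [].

Mod squares: a ≡ 943, b ≡ -19. Check v ∈ {∞, 2, 3, 5, 7, 17, 19, 23, 29, 41, 53}.
v=19: a=19^2·(≡12), b=19^3·(≡2) mod 19; (12|19)=-1, (2|19)=-1; (−1)^{2·3·9}·(-1)^3·(-1)^2 = -1.
v=29: a=29^-4·(≡3), b=29^-4·(≡14) mod 29; (3|29)=-1, (14|29)=-1; (−1)^{-4·-4·14}·(-1)^-4·(-1)^-4 = +1.
v=7: a=7^2·(≡6), b=7^2·(≡4) mod 7; (6|7)=-1, (4|7)=+1; (−1)^{2·2·3}·(-1)^2·(+1)^2 = +1.
v=41: a=41^-1·(≡23), b=41^-2·(≡11) mod 41; (23|41)=+1, (11|41)=-1; (−1)^{-1·-2·20}·(+1)^-2·(-1)^-1 = -1.
v=23: a=23^1·(≡16), b=23^2·(≡13) mod 23; (16|23)=+1, (13|23)=+1; (−1)^{1·2·11}·(+1)^2·(+1)^1 = +1.
v=3: a=3^6·(≡1), b=3^8·(≡2) mod 3; (1|3)=+1, (2|3)=-1; (−1)^{6·8·1}·(+1)^8·(-1)^6 = +1.
v=∞: 943 > 0 and -19 < 0  ⇒  (a,b)_∞ = +1.
v=17: a=17^-4·(≡1), b=17^-6·(≡9) mod 17; (1|17)=+1, (9|17)=+1; (−1)^{-4·-6·8}·(+1)^-6·(+1)^-4 = +1.
v=2: v_2(a)=12, v_2(b)=12; units ≡ 7, 5 (mod 8); ε·ε+αω+βω = 1·0+12·1+12·0 ≡ 0  ⇒  (a,b)_2 = +1.
v=53: a=53^2·(≡6), b=53^4·(≡51) mod 53; (6|53)=+1, (51|53)=-1; (−1)^{2·4·26}·(+1)^4·(-1)^2 = +1.
v=5: a=5^4·(≡2), b=5^6·(≡4) mod 5; (2|5)=-1, (4|5)=+1; (−1)^{4·6·2}·(-1)^6·(+1)^4 = +1.
|Ram(943, -19)| = 2, even; anisotropic at {19, 41}.

[19, 41]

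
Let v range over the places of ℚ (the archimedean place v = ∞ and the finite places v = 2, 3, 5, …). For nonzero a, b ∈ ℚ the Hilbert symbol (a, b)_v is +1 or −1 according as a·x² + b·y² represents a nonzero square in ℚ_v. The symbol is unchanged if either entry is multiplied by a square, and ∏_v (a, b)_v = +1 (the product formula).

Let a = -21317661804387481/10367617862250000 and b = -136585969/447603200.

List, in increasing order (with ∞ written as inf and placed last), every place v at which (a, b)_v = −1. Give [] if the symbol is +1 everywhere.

Mod squares: a ≡ -1, b ≡ -2. Check v ∈ {∞, 2, 3, 5, 11, 13, 17, 29, 31}.
v=2: v_2(a)=-4, v_2(b)=-9; units ≡ 7, 7 (mod 8); ε·ε+αω+βω = 1·1+-4·0+-9·0 ≡ 1  ⇒  (a,b)_2 = -1.
v=5: a=5^-6·(≡1), b=5^-2·(≡2) mod 5; (1|5)=+1, (2|5)=-1; (−1)^{-6·-2·2}·(+1)^-2·(-1)^-6 = +1.
v=13: a=13^4·(≡9), b=13^2·(≡7) mod 13; (9|13)=+1, (7|13)=-1; (−1)^{4·2·6}·(+1)^2·(-1)^4 = +1.
v=3: a=3^-4·(≡2), b=3^0·(≡1) mod 3; (2|3)=-1, (1|3)=+1; (−1)^{-4·0·1}·(-1)^0·(+1)^-4 = +1.
v=31: a=31^6·(≡26), b=31^2·(≡29) mod 31; (26|31)=-1, (29|31)=-1; (−1)^{6·2·15}·(-1)^2·(-1)^6 = +1.
v=17: a=17^-2·(≡13), b=17^-2·(≡15) mod 17; (13|17)=+1, (15|17)=+1; (−1)^{-2·-2·8}·(+1)^-2·(+1)^-2 = +1.
v=11: a=11^-6·(≡2), b=11^-2·(≡3) mod 11; (2|11)=-1, (3|11)=+1; (−1)^{-6·-2·5}·(-1)^-2·(+1)^-6 = +1.
v=∞: -1 < 0 and -2 < 0  ⇒  (a,b)_∞ = -1.
v=29: a=29^2·(≡20), b=29^2·(≡26) mod 29; (20|29)=+1, (26|29)=-1; (−1)^{2·2·14}·(+1)^2·(-1)^2 = +1.
(-1, -2 / ℚ) ramifies at {2, ∞}: a division algebra.

[2, inf]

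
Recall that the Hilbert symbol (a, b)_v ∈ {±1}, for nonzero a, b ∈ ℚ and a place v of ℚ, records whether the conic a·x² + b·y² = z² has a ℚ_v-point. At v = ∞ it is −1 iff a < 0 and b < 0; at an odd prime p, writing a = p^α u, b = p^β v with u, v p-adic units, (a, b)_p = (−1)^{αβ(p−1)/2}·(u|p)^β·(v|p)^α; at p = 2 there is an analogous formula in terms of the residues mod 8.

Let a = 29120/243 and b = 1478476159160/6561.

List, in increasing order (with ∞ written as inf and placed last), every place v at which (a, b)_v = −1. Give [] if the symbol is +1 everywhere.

[2, 3, 7, 13]

Mod squares: a ≡ 1365, b ≡ 110. Check v ∈ {∞, 2, 3, 5, 7, 11, 13}.
v=5: a=5^1·(≡3), b=5^1·(≡2) mod 5; (3|5)=-1, (2|5)=-1; (−1)^{1·1·2}·(-1)^1·(-1)^1 = +1.
v=3: a=3^-5·(≡2), b=3^-8·(≡2) mod 3; (2|3)=-1, (2|3)=-1; (−1)^{-5·-8·1}·(-1)^-8·(-1)^-5 = -1.
v=11: a=11^0·(≡3), b=11^1·(≡6) mod 11; (3|11)=+1, (6|11)=-1; (−1)^{0·1·5}·(+1)^1·(-1)^0 = +1.
v=7: a=7^1·(≡6), b=7^6·(≡3) mod 7; (6|7)=-1, (3|7)=-1; (−1)^{1·6·3}·(-1)^6·(-1)^1 = -1.
v=∞: 1365 > 0 and 110 > 0  ⇒  (a,b)_∞ = +1.
v=2: v_2(a)=6, v_2(b)=3; units ≡ 5, 7 (mod 8); ε·ε+αω+βω = 0·1+6·0+3·1 ≡ 1  ⇒  (a,b)_2 = -1.
v=13: a=13^1·(≡12), b=13^4·(≡6) mod 13; (12|13)=+1, (6|13)=-1; (−1)^{1·4·6}·(+1)^4·(-1)^1 = -1.
Ram(1365, 110) = {2, 3, 7, 13}; no ℚ_2-point on the conic.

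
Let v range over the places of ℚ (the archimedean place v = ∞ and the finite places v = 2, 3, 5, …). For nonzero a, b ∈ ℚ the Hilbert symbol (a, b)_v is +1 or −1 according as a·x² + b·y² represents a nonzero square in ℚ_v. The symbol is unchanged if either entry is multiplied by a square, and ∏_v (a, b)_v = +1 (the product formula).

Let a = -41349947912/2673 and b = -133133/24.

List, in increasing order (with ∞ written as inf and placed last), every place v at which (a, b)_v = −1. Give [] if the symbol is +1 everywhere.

[3, 13, 19, inf]

Mod squares: a ≡ -114114, b ≡ -16302. Check v ∈ {∞, 2, 3, 7, 11, 13, 19}.
v=∞: -114114 < 0 and -16302 < 0  ⇒  (a,b)_∞ = -1.
v=2: v_2(a)=3, v_2(b)=-3; units ≡ 7, 1 (mod 8); ε·ε+αω+βω = 1·0+3·0+-3·0 ≡ 0  ⇒  (a,b)_2 = +1.
v=13: a=13^3·(≡12), b=13^1·(≡5) mod 13; (12|13)=+1, (5|13)=-1; (−1)^{3·1·6}·(+1)^1·(-1)^3 = -1.
v=3: a=3^-5·(≡2), b=3^-1·(≡2) mod 3; (2|3)=-1, (2|3)=-1; (−1)^{-5·-1·1}·(-1)^-1·(-1)^-5 = -1.
v=7: a=7^3·(≡1), b=7^2·(≡2) mod 7; (1|7)=+1, (2|7)=+1; (−1)^{3·2·3}·(+1)^2·(+1)^3 = +1.
v=19: a=19^3·(≡16), b=19^1·(≡16) mod 19; (16|19)=+1, (16|19)=+1; (−1)^{3·1·9}·(+1)^1·(+1)^3 = -1.
v=11: a=11^-1·(≡2), b=11^1·(≡4) mod 11; (2|11)=-1, (4|11)=+1; (−1)^{-1·1·5}·(-1)^1·(+1)^-1 = +1.
|Ram(-114114, -16302)| = 4, even; anisotropic at {3, 13, 19, ∞}.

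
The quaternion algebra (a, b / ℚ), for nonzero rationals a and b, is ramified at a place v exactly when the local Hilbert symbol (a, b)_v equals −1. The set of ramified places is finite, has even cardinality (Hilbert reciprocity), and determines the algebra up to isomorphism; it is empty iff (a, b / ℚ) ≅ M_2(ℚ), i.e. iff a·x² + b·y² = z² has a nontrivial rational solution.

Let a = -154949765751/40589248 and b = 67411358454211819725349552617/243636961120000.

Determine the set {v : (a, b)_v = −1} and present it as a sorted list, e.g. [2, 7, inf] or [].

Mod squares: a ≡ -572033, b ≡ 24871. Check v ∈ {∞, 2, 3, 5, 7, 11, 17, 19, 23, 43}.
v=7: a=7^-3·(≡3), b=7^-7·(≡2) mod 7; (3|7)=-1, (2|7)=+1; (−1)^{-3·-7·3}·(-1)^-7·(+1)^-3 = +1.
v=23: a=23^1·(≡15), b=23^4·(≡13) mod 23; (15|23)=-1, (13|23)=+1; (−1)^{1·4·11}·(-1)^4·(+1)^1 = +1.
v=3: a=3^8·(≡1), b=3^12·(≡1) mod 3; (1|3)=+1, (1|3)=+1; (−1)^{8·12·1}·(+1)^12·(+1)^8 = +1.
v=19: a=19^1·(≡15), b=19^3·(≡16) mod 19; (15|19)=-1, (16|19)=+1; (−1)^{1·3·9}·(-1)^3·(+1)^1 = +1.
v=17: a=17^3·(≡7), b=17^7·(≡1) mod 17; (7|17)=-1, (1|17)=+1; (−1)^{3·7·8}·(-1)^7·(+1)^3 = -1.
v=11: a=11^1·(≡4), b=11^5·(≡10) mod 11; (4|11)=+1, (10|11)=-1; (−1)^{1·5·5}·(+1)^5·(-1)^1 = +1.
v=2: v_2(a)=-6, v_2(b)=-8; units ≡ 7, 7 (mod 8); ε·ε+αω+βω = 1·1+-6·0+-8·0 ≡ 1  ⇒  (a,b)_2 = -1.
v=5: a=5^0·(≡3), b=5^-4·(≡1) mod 5; (3|5)=-1, (1|5)=+1; (−1)^{0·-4·2}·(-1)^-4·(+1)^0 = +1.
v=43: a=43^-2·(≡5), b=43^-2·(≡11) mod 43; (5|43)=-1, (11|43)=+1; (−1)^{-2·-2·21}·(-1)^-2·(+1)^-2 = +1.
v=∞: -572033 < 0 and 24871 > 0  ⇒  (a,b)_∞ = +1.
|Ram(-572033, 24871)| = 2, even; anisotropic at {2, 17}.

[2, 17]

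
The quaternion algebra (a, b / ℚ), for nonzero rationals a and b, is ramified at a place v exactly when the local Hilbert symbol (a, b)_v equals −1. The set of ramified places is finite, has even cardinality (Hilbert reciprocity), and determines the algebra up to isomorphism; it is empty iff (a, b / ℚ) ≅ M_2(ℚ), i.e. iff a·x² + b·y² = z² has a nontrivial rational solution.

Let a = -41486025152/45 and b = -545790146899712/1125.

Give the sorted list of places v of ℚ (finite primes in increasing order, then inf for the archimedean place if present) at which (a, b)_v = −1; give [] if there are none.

(a, b) ≡ (-50635, -985435) mod (ℚ^×)²; places V = {2, 3, 5, 11, 13, 19, 23, 41, ∞}.
(a,b)_23: α=2, u≡20; β=3, v≡16 (mod 23); (20|23)=-1, (16|23)=+1; sign (−1)^0·-1^3·+1^2 = -1.
(a,b)_41: α=1, u≡36; β=1, v≡1 (mod 41); (36|41)=+1, (1|41)=+1; sign (−1)^0·+1^1·+1^1 = +1.
(a,b)_2: α=6, β=8; u≡5, v≡5 (mod 8); ε(u)ε(v)=0·0, αω(v)=6·1, βω(u)=8·1; sum ≡ 0  ⇒  +1.
(a,b)_∞: sgn(-50635)=−, sgn(-985435)=−, so -1.
(a,b)_13: α=1, u≡7; β=2, v≡1 (mod 13); (7|13)=-1, (1|13)=+1; sign (−1)^0·-1^2·+1^1 = +1.
(a,b)_11: α=2, u≡3; β=3, v≡8 (mod 11); (3|11)=+1, (8|11)=-1; sign (−1)^0·+1^3·-1^2 = +1.
(a,b)_5: α=-1, u≡2; β=-3, v≡2 (mod 5); (2|5)=-1, (2|5)=-1; sign (−1)^0·-1^-3·-1^-1 = +1.
(a,b)_19: α=1, u≡2; β=1, v≡9 (mod 19); (2|19)=-1, (9|19)=+1; sign (−1)^1·-1^1·+1^1 = +1.
(a,b)_3: α=-2, u≡2; β=-2, v≡2 (mod 3); (2|3)=-1, (2|3)=-1; sign (−1)^0·-1^-2·-1^-2 = +1.
(-50635, -985435 / ℚ) ramifies at {23, ∞}: a division algebra.

[23, inf]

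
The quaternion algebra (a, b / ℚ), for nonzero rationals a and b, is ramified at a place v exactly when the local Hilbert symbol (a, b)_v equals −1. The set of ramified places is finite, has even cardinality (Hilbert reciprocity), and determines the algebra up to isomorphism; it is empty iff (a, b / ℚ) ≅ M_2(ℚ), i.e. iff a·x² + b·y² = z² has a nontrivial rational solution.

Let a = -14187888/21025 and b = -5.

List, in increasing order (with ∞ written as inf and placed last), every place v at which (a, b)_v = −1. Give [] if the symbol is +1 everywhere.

(a, b) ≡ (-583, -5) mod (ℚ^×)²; places V = {2, 3, 5, 11, 13, 29, 53, ∞}.
(a,b)_53: α=1, u≡36; β=0, v≡48 (mod 53); (36|53)=+1, (48|53)=-1; sign (−1)^0·+1^0·-1^1 = -1.
(a,b)_13: α=2, u≡7; β=0, v≡8 (mod 13); (7|13)=-1, (8|13)=-1; sign (−1)^0·-1^0·-1^2 = +1.
(a,b)_3: α=2, u≡2; β=0, v≡1 (mod 3); (2|3)=-1, (1|3)=+1; sign (−1)^0·-1^0·+1^2 = +1.
(a,b)_∞: sgn(-583)=−, sgn(-5)=−, so -1.
(a,b)_5: α=-2, u≡2; β=1, v≡4 (mod 5); (2|5)=-1, (4|5)=+1; sign (−1)^0·-1^1·+1^-2 = -1.
(a,b)_2: α=4, β=0; u≡1, v≡3 (mod 8); ε(u)ε(v)=0·1, αω(v)=4·1, βω(u)=0·0; sum ≡ 0  ⇒  +1.
(a,b)_29: α=-2, u≡11; β=0, v≡24 (mod 29); (11|29)=-1, (24|29)=+1; sign (−1)^0·-1^0·+1^-2 = +1.
(a,b)_11: α=1, u≡2; β=0, v≡6 (mod 11); (2|11)=-1, (6|11)=-1; sign (−1)^0·-1^0·-1^1 = -1.
|Ram(-583, -5)| = 4, even; anisotropic at {5, 11, 53, ∞}.

[5, 11, 53, inf]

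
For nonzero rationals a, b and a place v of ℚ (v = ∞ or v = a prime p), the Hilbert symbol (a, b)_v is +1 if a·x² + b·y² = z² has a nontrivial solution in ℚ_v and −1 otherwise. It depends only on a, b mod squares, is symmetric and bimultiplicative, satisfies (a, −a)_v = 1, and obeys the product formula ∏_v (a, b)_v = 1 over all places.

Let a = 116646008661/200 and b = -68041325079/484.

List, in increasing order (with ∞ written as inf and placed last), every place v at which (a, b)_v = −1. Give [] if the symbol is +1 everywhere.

Mod squares: a ≡ 42, b ≡ -39. Check v ∈ {∞, 2, 3, 5, 7, 11, 13, 17}.
v=5: a=5^-2·(≡2), b=5^0·(≡4) mod 5; (2|5)=-1, (4|5)=+1; (−1)^{-2·0·2}·(-1)^0·(+1)^-2 = +1.
v=17: a=17^0·(≡16), b=17^2·(≡11) mod 17; (16|17)=+1, (11|17)=-1; (−1)^{0·2·8}·(+1)^2·(-1)^0 = +1.
v=13: a=13^4·(≡12), b=13^3·(≡9) mod 13; (12|13)=+1, (9|13)=+1; (−1)^{4·3·6}·(+1)^3·(+1)^4 = +1.
v=7: a=7^5·(≡3), b=7^2·(≡6) mod 7; (3|7)=-1, (6|7)=-1; (−1)^{5·2·3}·(-1)^2·(-1)^5 = -1.
v=∞: 42 > 0 and -39 < 0  ⇒  (a,b)_∞ = +1.
v=2: v_2(a)=-3, v_2(b)=-2; units ≡ 5, 1 (mod 8); ε·ε+αω+βω = 0·0+-3·0+-2·1 ≡ 0  ⇒  (a,b)_2 = +1.
v=3: a=3^5·(≡2), b=3^7·(≡2) mod 3; (2|3)=-1, (2|3)=-1; (−1)^{5·7·1}·(-1)^7·(-1)^5 = -1.
v=11: a=11^0·(≡3), b=11^-2·(≡5) mod 11; (3|11)=+1, (5|11)=+1; (−1)^{0·-2·5}·(+1)^-2·(+1)^0 = +1.
|Ram(42, -39)| = 2, even; anisotropic at {3, 7}.

[3, 7]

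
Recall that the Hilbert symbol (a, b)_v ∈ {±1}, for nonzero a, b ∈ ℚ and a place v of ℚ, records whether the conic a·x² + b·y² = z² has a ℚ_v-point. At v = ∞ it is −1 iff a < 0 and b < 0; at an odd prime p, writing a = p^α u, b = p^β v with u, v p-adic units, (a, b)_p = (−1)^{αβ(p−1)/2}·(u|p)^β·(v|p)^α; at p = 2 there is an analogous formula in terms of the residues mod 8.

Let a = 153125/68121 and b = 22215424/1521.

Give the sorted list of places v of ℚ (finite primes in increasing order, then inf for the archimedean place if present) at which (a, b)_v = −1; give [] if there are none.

[7, 23]

Mod squares: a ≡ 5, b ≡ 1771. Check v ∈ {∞, 2, 3, 5, 7, 11, 13, 23, 29}.
v=23: a=23^0·(≡11), b=23^1·(≡1) mod 23; (11|23)=-1, (1|23)=+1; (−1)^{0·1·11}·(-1)^1·(+1)^0 = -1.
v=2: v_2(a)=0, v_2(b)=8; units ≡ 5, 3 (mod 8); ε·ε+αω+βω = 0·1+0·1+8·1 ≡ 0  ⇒  (a,b)_2 = +1.
v=13: a=13^0·(≡11), b=13^-2·(≡4) mod 13; (11|13)=-1, (4|13)=+1; (−1)^{0·-2·6}·(-1)^-2·(+1)^0 = +1.
v=∞: 5 > 0 and 1771 > 0  ⇒  (a,b)_∞ = +1.
v=7: a=7^2·(≡6), b=7^3·(≡2) mod 7; (6|7)=-1, (2|7)=+1; (−1)^{2·3·3}·(-1)^3·(+1)^2 = -1.
v=11: a=11^0·(≡3), b=11^1·(≡2) mod 11; (3|11)=+1, (2|11)=-1; (−1)^{0·1·5}·(+1)^1·(-1)^0 = +1.
v=3: a=3^-4·(≡2), b=3^-2·(≡1) mod 3; (2|3)=-1, (1|3)=+1; (−1)^{-4·-2·1}·(-1)^-2·(+1)^-4 = +1.
v=29: a=29^-2·(≡4), b=29^0·(≡27) mod 29; (4|29)=+1, (27|29)=-1; (−1)^{-2·0·14}·(+1)^0·(-1)^-2 = +1.
v=5: a=5^5·(≡4), b=5^0·(≡4) mod 5; (4|5)=+1, (4|5)=+1; (−1)^{5·0·2}·(+1)^0·(+1)^5 = +1.
|Ram(5, 1771)| = 2, even; anisotropic at {7, 23}.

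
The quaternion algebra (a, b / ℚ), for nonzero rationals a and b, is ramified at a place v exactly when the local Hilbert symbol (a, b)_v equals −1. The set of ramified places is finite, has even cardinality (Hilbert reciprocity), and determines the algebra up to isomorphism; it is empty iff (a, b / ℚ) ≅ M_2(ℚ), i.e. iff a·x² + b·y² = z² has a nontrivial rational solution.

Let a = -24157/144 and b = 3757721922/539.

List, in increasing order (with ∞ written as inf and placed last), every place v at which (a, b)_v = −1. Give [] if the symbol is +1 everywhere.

[3, 11]

Mod squares: a ≡ -493, b ≡ 44022. Check v ∈ {∞, 2, 3, 7, 11, 17, 19, 23, 29}.
v=2: v_2(a)=-4, v_2(b)=1; units ≡ 3, 3 (mod 8); ε·ε+αω+βω = 1·1+-4·1+1·1 ≡ 0  ⇒  (a,b)_2 = +1.
v=∞: -493 < 0 and 44022 > 0  ⇒  (a,b)_∞ = +1.
v=29: a=29^1·(≡21), b=29^1·(≡26) mod 29; (21|29)=-1, (26|29)=-1; (−1)^{1·1·14}·(-1)^1·(-1)^1 = +1.
v=11: a=11^0·(≡10), b=11^-1·(≡4) mod 11; (10|11)=-1, (4|11)=+1; (−1)^{0·-1·5}·(-1)^-1·(+1)^0 = -1.
v=7: a=7^2·(≡1), b=7^-2·(≡6) mod 7; (1|7)=+1, (6|7)=-1; (−1)^{2·-2·3}·(+1)^-2·(-1)^2 = +1.
v=23: a=23^0·(≡18), b=23^1·(≡14) mod 23; (18|23)=+1, (14|23)=-1; (−1)^{0·1·11}·(+1)^1·(-1)^0 = +1.
v=3: a=3^-2·(≡2), b=3^3·(≡1) mod 3; (2|3)=-1, (1|3)=+1; (−1)^{-2·3·1}·(-1)^3·(+1)^-2 = -1.
v=19: a=19^0·(≡1), b=19^2·(≡2) mod 19; (1|19)=+1, (2|19)=-1; (−1)^{0·2·9}·(+1)^2·(-1)^0 = +1.
v=17: a=17^1·(≡3), b=17^2·(≡4) mod 17; (3|17)=-1, (4|17)=+1; (−1)^{1·2·8}·(-1)^2·(+1)^1 = +1.
|Ram(-493, 44022)| = 2, even; anisotropic at {3, 11}.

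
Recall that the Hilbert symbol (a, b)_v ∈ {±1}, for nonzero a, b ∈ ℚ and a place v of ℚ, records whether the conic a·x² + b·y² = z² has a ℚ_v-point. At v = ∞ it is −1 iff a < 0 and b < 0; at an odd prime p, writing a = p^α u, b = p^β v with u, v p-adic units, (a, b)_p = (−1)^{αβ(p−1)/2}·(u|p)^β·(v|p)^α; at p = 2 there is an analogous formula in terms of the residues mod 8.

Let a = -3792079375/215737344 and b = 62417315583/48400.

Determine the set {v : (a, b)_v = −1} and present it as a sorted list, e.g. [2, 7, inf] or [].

[3, 7, 17, 31]

Mod squares: a ≡ -7, b ≡ 320943. Check v ∈ {∞, 2, 3, 5, 7, 11, 17, 19, 29, 31}.
v=17: a=17^-2·(≡12), b=17^1·(≡9) mod 17; (12|17)=-1, (9|17)=+1; (−1)^{-2·1·8}·(-1)^1·(+1)^-2 = -1.
v=∞: -7 < 0 and 320943 > 0  ⇒  (a,b)_∞ = +1.
v=31: a=31^0·(≡24), b=31^1·(≡29) mod 31; (24|31)=-1, (29|31)=-1; (−1)^{0·1·15}·(-1)^1·(-1)^0 = -1.
v=5: a=5^4·(≡2), b=5^-2·(≡3) mod 5; (2|5)=-1, (3|5)=-1; (−1)^{4·-2·2}·(-1)^-2·(-1)^4 = +1.
v=29: a=29^0·(≡28), b=29^1·(≡19) mod 29; (28|29)=+1, (19|29)=-1; (−1)^{0·1·14}·(+1)^1·(-1)^0 = +1.
v=2: v_2(a)=-10, v_2(b)=-4; units ≡ 1, 7 (mod 8); ε·ε+αω+βω = 0·1+-10·0+-4·0 ≡ 0  ⇒  (a,b)_2 = +1.
v=7: a=7^5·(≡5), b=7^5·(≡5) mod 7; (5|7)=-1, (5|7)=-1; (−1)^{5·5·3}·(-1)^5·(-1)^5 = -1.
v=3: a=3^-6·(≡2), b=3^5·(≡1) mod 3; (2|3)=-1, (1|3)=+1; (−1)^{-6·5·1}·(-1)^5·(+1)^-6 = -1.
v=11: a=11^0·(≡9), b=11^-2·(≡10) mod 11; (9|11)=+1, (10|11)=-1; (−1)^{0·-2·5}·(+1)^-2·(-1)^0 = +1.
v=19: a=19^2·(≡3), b=19^0·(≡13) mod 19; (3|19)=-1, (13|19)=-1; (−1)^{2·0·9}·(-1)^0·(-1)^2 = +1.
|Ram(-7, 320943)| = 4, even; anisotropic at {3, 7, 17, 31}.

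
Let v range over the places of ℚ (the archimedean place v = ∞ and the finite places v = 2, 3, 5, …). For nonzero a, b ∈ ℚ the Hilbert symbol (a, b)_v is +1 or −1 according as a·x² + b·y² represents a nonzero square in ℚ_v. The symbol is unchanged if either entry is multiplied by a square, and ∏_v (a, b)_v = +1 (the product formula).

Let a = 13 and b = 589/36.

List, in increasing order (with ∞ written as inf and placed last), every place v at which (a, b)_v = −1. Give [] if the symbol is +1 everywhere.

Mod squares: a ≡ 13, b ≡ 589. Check v ∈ {∞, 2, 3, 13, 19, 31}.
v=31: a=31^0·(≡13), b=31^1·(≡10) mod 31; (13|31)=-1, (10|31)=+1; (−1)^{0·1·15}·(-1)^1·(+1)^0 = -1.
v=3: a=3^0·(≡1), b=3^-2·(≡1) mod 3; (1|3)=+1, (1|3)=+1; (−1)^{0·-2·1}·(+1)^-2·(+1)^0 = +1.
v=19: a=19^0·(≡13), b=19^1·(≡13) mod 19; (13|19)=-1, (13|19)=-1; (−1)^{0·1·9}·(-1)^1·(-1)^0 = -1.
v=∞: 13 > 0 and 589 > 0  ⇒  (a,b)_∞ = +1.
v=13: a=13^1·(≡1), b=13^0·(≡3) mod 13; (1|13)=+1, (3|13)=+1; (−1)^{1·0·6}·(+1)^0·(+1)^1 = +1.
v=2: v_2(a)=0, v_2(b)=-2; units ≡ 5, 5 (mod 8); ε·ε+αω+βω = 0·0+0·1+-2·1 ≡ 0  ⇒  (a,b)_2 = +1.
Ram(13, 589) = {19, 31}; no ℚ_19-point on the conic.

[19, 31]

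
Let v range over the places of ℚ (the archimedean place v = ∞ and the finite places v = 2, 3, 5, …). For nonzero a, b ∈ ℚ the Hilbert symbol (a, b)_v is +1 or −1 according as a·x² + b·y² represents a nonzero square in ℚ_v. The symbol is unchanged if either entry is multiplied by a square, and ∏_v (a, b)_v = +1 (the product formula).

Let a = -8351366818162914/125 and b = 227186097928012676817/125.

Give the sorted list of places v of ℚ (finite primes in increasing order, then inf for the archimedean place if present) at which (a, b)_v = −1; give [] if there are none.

Mod squares: a ≡ -27370, b ≡ 1365. Check v ∈ {∞, 2, 3, 5, 7, 13, 17, 23}.
v=3: a=3^10·(≡2), b=3^7·(≡2) mod 3; (2|3)=-1, (2|3)=-1; (−1)^{10·7·1}·(-1)^7·(-1)^10 = -1.
v=2: v_2(a)=1, v_2(b)=0; units ≡ 3, 5 (mod 8); ε·ε+αω+βω = 1·0+1·1+0·1 ≡ 1  ⇒  (a,b)_2 = -1.
v=∞: -27370 < 0 and 1365 > 0  ⇒  (a,b)_∞ = +1.
v=13: a=13^2·(≡11), b=13^3·(≡3) mod 13; (11|13)=-1, (3|13)=+1; (−1)^{2·3·6}·(-1)^3·(+1)^2 = -1.
v=23: a=23^3·(≡6), b=23^4·(≡13) mod 23; (6|23)=+1, (13|23)=+1; (−1)^{3·4·11}·(+1)^4·(+1)^3 = +1.
v=17: a=17^3·(≡3), b=17^6·(≡7) mod 17; (3|17)=-1, (7|17)=-1; (−1)^{3·6·8}·(-1)^6·(-1)^3 = -1.
v=5: a=5^-3·(≡1), b=5^-3·(≡2) mod 5; (1|5)=+1, (2|5)=-1; (−1)^{-3·-3·2}·(+1)^-3·(-1)^-3 = -1.
v=7: a=7^1·(≡6), b=7^1·(≡6) mod 7; (6|7)=-1, (6|7)=-1; (−1)^{1·1·3}·(-1)^1·(-1)^1 = -1.
Ram(-27370, 1365) = {2, 3, 5, 7, 13, 17}; no ℚ_2-point on the conic.

[2, 3, 5, 7, 13, 17]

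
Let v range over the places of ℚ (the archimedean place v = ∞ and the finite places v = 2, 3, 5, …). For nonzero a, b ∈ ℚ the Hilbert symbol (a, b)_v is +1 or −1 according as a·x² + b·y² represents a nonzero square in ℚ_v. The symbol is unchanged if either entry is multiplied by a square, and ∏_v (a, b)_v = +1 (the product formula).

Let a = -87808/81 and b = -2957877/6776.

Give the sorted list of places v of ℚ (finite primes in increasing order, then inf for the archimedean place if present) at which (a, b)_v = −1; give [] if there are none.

[13, inf]

Mod squares: a ≡ -7, b ≡ -182. Check v ∈ {∞, 2, 3, 7, 11, 13, 53}.
v=2: v_2(a)=8, v_2(b)=-3; units ≡ 1, 5 (mod 8); ε·ε+αω+βω = 0·0+8·1+-3·0 ≡ 0  ⇒  (a,b)_2 = +1.
v=∞: -7 < 0 and -182 < 0  ⇒  (a,b)_∞ = -1.
v=11: a=11^0·(≡4), b=11^-2·(≡1) mod 11; (4|11)=+1, (1|11)=+1; (−1)^{0·-2·5}·(+1)^-2·(+1)^0 = +1.
v=3: a=3^-4·(≡2), b=3^4·(≡1) mod 3; (2|3)=-1, (1|3)=+1; (−1)^{-4·4·1}·(-1)^4·(+1)^-4 = +1.
v=13: a=13^0·(≡11), b=13^1·(≡12) mod 13; (11|13)=-1, (12|13)=+1; (−1)^{0·1·6}·(-1)^1·(+1)^0 = -1.
v=53: a=53^0·(≡44), b=53^2·(≡19) mod 53; (44|53)=+1, (19|53)=-1; (−1)^{0·2·26}·(+1)^2·(-1)^0 = +1.
v=7: a=7^3·(≡6), b=7^-1·(≡4) mod 7; (6|7)=-1, (4|7)=+1; (−1)^{3·-1·3}·(-1)^-1·(+1)^3 = +1.
Ram(-7, -182) = {13, ∞}; no ℚ_13-point on the conic.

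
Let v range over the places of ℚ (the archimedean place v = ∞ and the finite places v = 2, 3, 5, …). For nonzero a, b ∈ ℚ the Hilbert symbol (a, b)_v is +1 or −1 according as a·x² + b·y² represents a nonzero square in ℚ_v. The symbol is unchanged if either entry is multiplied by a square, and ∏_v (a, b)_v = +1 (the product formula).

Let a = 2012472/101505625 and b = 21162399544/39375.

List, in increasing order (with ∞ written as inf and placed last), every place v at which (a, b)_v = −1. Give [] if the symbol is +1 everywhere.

(a, b) ≡ (462, 2002) mod (ℚ^×)²; places V = {2, 3, 5, 7, 11, 13, 17, 23, 31, ∞}.
(a,b)_3: α=3, u≡1; β=-2, v≡1 (mod 3); (1|3)=+1, (1|3)=+1; sign (−1)^0·+1^-2·+1^3 = +1.
(a,b)_17: α=0, u≡6; β=2, v≡1 (mod 17); (6|17)=-1, (1|17)=+1; sign (−1)^0·-1^2·+1^0 = +1.
(a,b)_11: α=3, u≡5; β=3, v≡8 (mod 11); (5|11)=+1, (8|11)=-1; sign (−1)^1·+1^3·-1^3 = +1.
(a,b)_7: α=1, u≡5; β=-1, v≡5 (mod 7); (5|7)=-1, (5|7)=-1; sign (−1)^1·-1^-1·-1^1 = -1.
(a,b)_∞: sgn(462)=+, sgn(2002)=+, so +1.
(a,b)_2: α=3, β=3; u≡7, v≡1 (mod 8); ε(u)ε(v)=1·0, αω(v)=3·0, βω(u)=3·0; sum ≡ 0  ⇒  +1.
(a,b)_23: α=0, u≡18; β=2, v≡8 (mod 23); (18|23)=+1, (8|23)=+1; sign (−1)^0·+1^2·+1^0 = +1.
(a,b)_31: α=-2, u≡25; β=0, v≡5 (mod 31); (25|31)=+1, (5|31)=+1; sign (−1)^0·+1^0·+1^-2 = +1.
(a,b)_13: α=-2, u≡6; β=1, v≡6 (mod 13); (6|13)=-1, (6|13)=-1; sign (−1)^0·-1^1·-1^-2 = -1.
(a,b)_5: α=-4, u≡3; β=-4, v≡3 (mod 5); (3|5)=-1, (3|5)=-1; sign (−1)^0·-1^-4·-1^-4 = +1.
(462, 2002 / ℚ) ramifies at {7, 13}: a division algebra.

[7, 13]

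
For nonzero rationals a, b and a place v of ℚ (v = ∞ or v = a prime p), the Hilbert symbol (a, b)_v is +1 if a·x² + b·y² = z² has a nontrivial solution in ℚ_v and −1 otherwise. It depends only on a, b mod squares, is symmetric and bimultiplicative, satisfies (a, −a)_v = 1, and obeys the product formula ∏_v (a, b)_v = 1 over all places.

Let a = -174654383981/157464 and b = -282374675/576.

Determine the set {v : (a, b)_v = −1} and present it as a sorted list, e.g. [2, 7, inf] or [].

(a, b) ≡ (-13566, -323) mod (ℚ^×)²; places V = {2, 3, 5, 7, 11, 17, 19, 47, ∞}.
(a,b)_2: α=-3, β=-6; u≡1, v≡5 (mod 8); ε(u)ε(v)=0·0, αω(v)=-3·1, βω(u)=-6·0; sum ≡ 1  ⇒  -1.
(a,b)_47: α=2, u≡3; β=0, v≡36 (mod 47); (3|47)=+1, (36|47)=+1; sign (−1)^0·+1^0·+1^2 = +1.
(a,b)_3: α=-9, u≡2; β=-2, v≡1 (mod 3); (2|3)=-1, (1|3)=+1; sign (−1)^0·-1^-2·+1^-9 = +1.
(a,b)_11: α=2, u≡8; β=2, v≡2 (mod 11); (8|11)=-1, (2|11)=-1; sign (−1)^0·-1^2·-1^2 = +1.
(a,b)_7: α=1, u≡2; β=0, v≡6 (mod 7); (2|7)=+1, (6|7)=-1; sign (−1)^0·+1^0·-1^1 = -1.
(a,b)_∞: sgn(-13566)=−, sgn(-323)=−, so -1.
(a,b)_19: α=1, u≡2; β=1, v≡18 (mod 19); (2|19)=-1, (18|19)=-1; sign (−1)^1·-1^1·-1^1 = -1.
(a,b)_5: α=0, u≡1; β=2, v≡3 (mod 5); (1|5)=+1, (3|5)=-1; sign (−1)^0·+1^2·-1^0 = +1.
(a,b)_17: α=3, u≡13; β=3, v≡16 (mod 17); (13|17)=+1, (16|17)=+1; sign (−1)^0·+1^3·+1^3 = +1.
|Ram(-13566, -323)| = 4, even; anisotropic at {2, 7, 19, ∞}.

[2, 7, 19, inf]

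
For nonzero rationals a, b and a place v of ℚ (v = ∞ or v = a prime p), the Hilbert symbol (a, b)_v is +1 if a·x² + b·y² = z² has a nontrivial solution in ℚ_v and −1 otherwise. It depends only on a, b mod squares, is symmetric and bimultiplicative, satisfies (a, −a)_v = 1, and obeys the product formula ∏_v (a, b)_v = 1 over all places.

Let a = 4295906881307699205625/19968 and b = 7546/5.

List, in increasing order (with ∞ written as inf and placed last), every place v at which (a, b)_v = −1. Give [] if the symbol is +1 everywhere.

Mod squares: a ≡ 78, b ≡ 770. Check v ∈ {∞, 2, 3, 5, 7, 11, 13, 17, 19, 37}.
v=17: a=17^2·(≡14), b=17^0·(≡3) mod 17; (14|17)=-1, (3|17)=-1; (−1)^{2·0·8}·(-1)^0·(-1)^2 = +1.
v=7: a=7^4·(≡4), b=7^3·(≡3) mod 7; (4|7)=+1, (3|7)=-1; (−1)^{4·3·3}·(+1)^3·(-1)^4 = +1.
v=13: a=13^-1·(≡6), b=13^0·(≡9) mod 13; (6|13)=-1, (9|13)=+1; (−1)^{-1·0·6}·(-1)^0·(+1)^-1 = +1.
v=2: v_2(a)=-9, v_2(b)=1; units ≡ 7, 1 (mod 8); ε·ε+αω+βω = 1·0+-9·0+1·0 ≡ 0  ⇒  (a,b)_2 = +1.
v=19: a=19^2·(≡8), b=19^0·(≡12) mod 19; (8|19)=-1, (12|19)=-1; (−1)^{2·0·9}·(-1)^0·(-1)^2 = +1.
v=3: a=3^-1·(≡2), b=3^0·(≡2) mod 3; (2|3)=-1, (2|3)=-1; (−1)^{-1·0·1}·(-1)^0·(-1)^-1 = -1.
v=5: a=5^4·(≡3), b=5^-1·(≡1) mod 5; (3|5)=-1, (1|5)=+1; (−1)^{4·-1·2}·(-1)^-1·(+1)^4 = -1.
v=∞: 78 > 0 and 770 > 0  ⇒  (a,b)_∞ = +1.
v=11: a=11^4·(≡3), b=11^1·(≡3) mod 11; (3|11)=+1, (3|11)=+1; (−1)^{4·1·5}·(+1)^1·(+1)^4 = +1.
v=37: a=37^4·(≡36), b=37^0·(≡7) mod 37; (36|37)=+1, (7|37)=+1; (−1)^{4·0·18}·(+1)^0·(+1)^4 = +1.
Ram(78, 770) = {3, 5}; no ℚ_3-point on the conic.

[3, 5]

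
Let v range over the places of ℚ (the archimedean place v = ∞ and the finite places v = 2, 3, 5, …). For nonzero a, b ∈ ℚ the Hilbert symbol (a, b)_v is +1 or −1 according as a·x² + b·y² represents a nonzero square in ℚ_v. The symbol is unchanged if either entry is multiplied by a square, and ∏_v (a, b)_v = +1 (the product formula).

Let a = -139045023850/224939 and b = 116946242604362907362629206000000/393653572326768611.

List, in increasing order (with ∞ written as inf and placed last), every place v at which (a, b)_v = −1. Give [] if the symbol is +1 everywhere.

[17, 19]

Mod squares: a ≡ -220286, b ≡ 7106. Check v ∈ {∞, 2, 3, 5, 11, 13, 17, 19, 29, 31}.
v=5: a=5^2·(≡4), b=5^6·(≡4) mod 5; (4|5)=+1, (4|5)=+1; (−1)^{2·6·2}·(+1)^6·(+1)^2 = +1.
v=31: a=31^3·(≡24), b=31^6·(≡16) mod 31; (24|31)=-1, (16|31)=+1; (−1)^{3·6·15}·(-1)^6·(+1)^3 = +1.
v=3: a=3^0·(≡1), b=3^4·(≡2) mod 3; (1|3)=+1, (2|3)=-1; (−1)^{0·4·1}·(+1)^4·(-1)^0 = +1.
v=∞: -220286 < 0 and 7106 > 0  ⇒  (a,b)_∞ = +1.
v=19: a=19^1·(≡10), b=19^3·(≡2) mod 19; (10|19)=-1, (2|19)=-1; (−1)^{1·3·9}·(-1)^3·(-1)^1 = -1.
v=29: a=29^0·(≡10), b=29^-4·(≡5) mod 29; (10|29)=-1, (5|29)=+1; (−1)^{0·-4·14}·(-1)^-4·(+1)^0 = +1.
v=2: v_2(a)=1, v_2(b)=7; units ≡ 1, 1 (mod 8); ε·ε+αω+βω = 0·0+1·0+7·0 ≡ 0  ⇒  (a,b)_2 = +1.
v=13: a=13^-2·(≡12), b=13^-4·(≡8) mod 13; (12|13)=+1, (8|13)=-1; (−1)^{-2·-4·6}·(+1)^-4·(-1)^-2 = +1.
v=11: a=11^-3·(≡1), b=11^-7·(≡7) mod 11; (1|11)=+1, (7|11)=-1; (−1)^{-3·-7·5}·(+1)^-7·(-1)^-3 = +1.
v=17: a=17^3·(≡4), b=17^9·(≡6) mod 17; (4|17)=+1, (6|17)=-1; (−1)^{3·9·8}·(+1)^9·(-1)^3 = -1.
Ram(-220286, 7106) = {17, 19}; no ℚ_17-point on the conic.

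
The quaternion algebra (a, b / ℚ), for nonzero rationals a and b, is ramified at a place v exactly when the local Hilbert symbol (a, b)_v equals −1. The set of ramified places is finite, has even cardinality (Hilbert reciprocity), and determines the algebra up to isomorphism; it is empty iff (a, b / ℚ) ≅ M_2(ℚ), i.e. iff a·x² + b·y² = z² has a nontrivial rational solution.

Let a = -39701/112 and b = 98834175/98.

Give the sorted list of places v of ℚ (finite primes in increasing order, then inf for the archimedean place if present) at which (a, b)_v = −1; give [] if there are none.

Mod squares: a ≡ -203, b ≡ 10846. Check v ∈ {∞, 2, 3, 5, 7, 11, 17, 29, 37}.
v=7: a=7^-1·(≡5), b=7^-2·(≡3) mod 7; (5|7)=-1, (3|7)=-1; (−1)^{-1·-2·3}·(-1)^-2·(-1)^-1 = -1.
v=37: a=37^2·(≡8), b=37^0·(≡23) mod 37; (8|37)=-1, (23|37)=-1; (−1)^{2·0·18}·(-1)^0·(-1)^2 = +1.
v=∞: -203 < 0 and 10846 > 0  ⇒  (a,b)_∞ = +1.
v=2: v_2(a)=-4, v_2(b)=-1; units ≡ 5, 7 (mod 8); ε·ε+αω+βω = 0·1+-4·0+-1·1 ≡ 1  ⇒  (a,b)_2 = -1.
v=17: a=17^0·(≡13), b=17^1·(≡1) mod 17; (13|17)=+1, (1|17)=+1; (−1)^{0·1·8}·(+1)^1·(+1)^0 = +1.
v=29: a=29^1·(≡16), b=29^1·(≡18) mod 29; (16|29)=+1, (18|29)=-1; (−1)^{1·1·14}·(+1)^1·(-1)^1 = -1.
v=3: a=3^0·(≡1), b=3^6·(≡1) mod 3; (1|3)=+1, (1|3)=+1; (−1)^{0·6·1}·(+1)^6·(+1)^0 = +1.
v=11: a=11^0·(≡10), b=11^1·(≡7) mod 11; (10|11)=-1, (7|11)=-1; (−1)^{0·1·5}·(-1)^1·(-1)^0 = -1.
v=5: a=5^0·(≡2), b=5^2·(≡4) mod 5; (2|5)=-1, (4|5)=+1; (−1)^{0·2·2}·(-1)^2·(+1)^0 = +1.
|Ram(-203, 10846)| = 4, even; anisotropic at {2, 7, 11, 29}.

[2, 7, 11, 29]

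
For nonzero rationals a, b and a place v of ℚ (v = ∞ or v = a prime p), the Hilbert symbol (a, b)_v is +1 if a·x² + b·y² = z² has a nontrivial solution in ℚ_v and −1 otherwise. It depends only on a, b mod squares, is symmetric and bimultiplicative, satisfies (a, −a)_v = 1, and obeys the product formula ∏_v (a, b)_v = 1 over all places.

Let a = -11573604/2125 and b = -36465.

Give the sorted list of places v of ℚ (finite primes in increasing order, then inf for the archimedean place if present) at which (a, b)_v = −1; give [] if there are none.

[2, 3, 13, inf]

Mod squares: a ≡ -85, b ≡ -36465. Check v ∈ {∞, 2, 3, 5, 7, 11, 13, 17}.
v=11: a=11^0·(≡1), b=11^1·(≡7) mod 11; (1|11)=+1, (7|11)=-1; (−1)^{0·1·5}·(+1)^1·(-1)^0 = +1.
v=3: a=3^10·(≡2), b=3^1·(≡1) mod 3; (2|3)=-1, (1|3)=+1; (−1)^{10·1·1}·(-1)^1·(+1)^10 = -1.
v=7: a=7^2·(≡3), b=7^0·(≡5) mod 7; (3|7)=-1, (5|7)=-1; (−1)^{2·0·3}·(-1)^0·(-1)^2 = +1.
v=5: a=5^-3·(≡3), b=5^1·(≡2) mod 5; (3|5)=-1, (2|5)=-1; (−1)^{-3·1·2}·(-1)^1·(-1)^-3 = +1.
v=2: v_2(a)=2, v_2(b)=0; units ≡ 3, 7 (mod 8); ε·ε+αω+βω = 1·1+2·0+0·1 ≡ 1  ⇒  (a,b)_2 = -1.
v=13: a=13^0·(≡6), b=13^1·(≡3) mod 13; (6|13)=-1, (3|13)=+1; (−1)^{0·1·6}·(-1)^1·(+1)^0 = -1.
v=∞: -85 < 0 and -36465 < 0  ⇒  (a,b)_∞ = -1.
v=17: a=17^-1·(≡5), b=17^1·(≡14) mod 17; (5|17)=-1, (14|17)=-1; (−1)^{-1·1·8}·(-1)^1·(-1)^-1 = +1.
(-85, -36465 / ℚ) ramifies at {2, 3, 13, ∞}: a division algebra.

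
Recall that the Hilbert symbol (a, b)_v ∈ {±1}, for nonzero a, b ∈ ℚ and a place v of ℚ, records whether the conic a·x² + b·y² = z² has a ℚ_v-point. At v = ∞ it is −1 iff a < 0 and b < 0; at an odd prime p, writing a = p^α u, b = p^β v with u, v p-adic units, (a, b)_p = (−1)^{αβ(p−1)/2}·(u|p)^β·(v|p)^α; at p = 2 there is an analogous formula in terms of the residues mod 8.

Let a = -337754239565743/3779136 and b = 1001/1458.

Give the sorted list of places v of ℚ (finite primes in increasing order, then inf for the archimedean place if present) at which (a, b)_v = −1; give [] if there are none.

[11, 13]

Mod squares: a ≡ -23023, b ≡ 2002. Check v ∈ {∞, 2, 3, 7, 11, 13, 23}.
v=23: a=23^1·(≡5), b=23^0·(≡9) mod 23; (5|23)=-1, (9|23)=+1; (−1)^{1·0·11}·(-1)^0·(+1)^1 = +1.
v=11: a=11^7·(≡8), b=11^1·(≡6) mod 11; (8|11)=-1, (6|11)=-1; (−1)^{7·1·5}·(-1)^1·(-1)^7 = -1.
v=13: a=13^3·(≡3), b=13^1·(≡6) mod 13; (3|13)=+1, (6|13)=-1; (−1)^{3·1·6}·(+1)^1·(-1)^3 = -1.
v=3: a=3^-10·(≡2), b=3^-6·(≡1) mod 3; (2|3)=-1, (1|3)=+1; (−1)^{-10·-6·1}·(-1)^-6·(+1)^-10 = +1.
v=2: v_2(a)=-6, v_2(b)=-1; units ≡ 1, 1 (mod 8); ε·ε+αω+βω = 0·0+-6·0+-1·0 ≡ 0  ⇒  (a,b)_2 = +1.
v=∞: -23023 < 0 and 2002 > 0  ⇒  (a,b)_∞ = +1.
v=7: a=7^3·(≡2), b=7^1·(≡5) mod 7; (2|7)=+1, (5|7)=-1; (−1)^{3·1·3}·(+1)^1·(-1)^3 = +1.
|Ram(-23023, 2002)| = 2, even; anisotropic at {11, 13}.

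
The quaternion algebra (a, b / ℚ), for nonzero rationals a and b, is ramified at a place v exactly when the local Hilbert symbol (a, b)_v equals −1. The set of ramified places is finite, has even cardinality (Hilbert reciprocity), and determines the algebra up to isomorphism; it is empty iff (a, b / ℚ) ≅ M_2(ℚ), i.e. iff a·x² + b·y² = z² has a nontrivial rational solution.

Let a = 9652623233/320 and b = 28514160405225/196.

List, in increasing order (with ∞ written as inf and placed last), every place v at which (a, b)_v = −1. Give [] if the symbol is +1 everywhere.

(a, b) ≡ (36685, 765049) mod (ℚ^×)²; places V = {2, 3, 5, 7, 11, 23, 29, 31, 37, ∞}.
(a,b)_29: α=1, u≡11; β=1, v≡20 (mod 29); (11|29)=-1, (20|29)=+1; sign (−1)^0·-1^1·+1^1 = -1.
(a,b)_23: α=1, u≡2; β=1, v≡11 (mod 23); (2|23)=+1, (11|23)=-1; sign (−1)^1·+1^1·-1^1 = +1.
(a,b)_5: α=-1, u≡2; β=2, v≡4 (mod 5); (2|5)=-1, (4|5)=+1; sign (−1)^0·-1^2·+1^-1 = +1.
(a,b)_37: α=2, u≡35; β=3, v≡24 (mod 37); (35|37)=-1, (24|37)=-1; sign (−1)^0·-1^3·-1^2 = -1.
(a,b)_2: α=-6, β=-2; u≡5, v≡1 (mod 8); ε(u)ε(v)=0·0, αω(v)=-6·0, βω(u)=-2·1; sum ≡ 0  ⇒  +1.
(a,b)_7: α=0, u≡3; β=-2, v≡3 (mod 7); (3|7)=-1, (3|7)=-1; sign (−1)^0·-1^-2·-1^0 = +1.
(a,b)_31: α=2, u≡26; β=1, v≡26 (mod 31); (26|31)=-1, (26|31)=-1; sign (−1)^0·-1^1·-1^2 = -1.
(a,b)_11: α=1, u≡8; β=2, v≡7 (mod 11); (8|11)=-1, (7|11)=-1; sign (−1)^0·-1^2·-1^1 = -1.
(a,b)_∞: sgn(36685)=+, sgn(765049)=+, so +1.
(a,b)_3: α=0, u≡1; β=2, v≡1 (mod 3); (1|3)=+1, (1|3)=+1; sign (−1)^0·+1^2·+1^0 = +1.
|Ram(36685, 765049)| = 4, even; anisotropic at {11, 29, 31, 37}.

[11, 29, 31, 37]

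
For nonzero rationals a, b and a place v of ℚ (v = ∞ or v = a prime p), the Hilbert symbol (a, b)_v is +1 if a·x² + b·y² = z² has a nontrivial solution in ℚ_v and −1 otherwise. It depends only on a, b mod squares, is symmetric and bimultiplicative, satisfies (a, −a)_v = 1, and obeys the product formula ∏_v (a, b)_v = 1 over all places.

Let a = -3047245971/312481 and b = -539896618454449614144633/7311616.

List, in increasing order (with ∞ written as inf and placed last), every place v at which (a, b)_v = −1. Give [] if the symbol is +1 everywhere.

Mod squares: a ≡ -208131, b ≡ -15953. Check v ∈ {∞, 2, 3, 7, 11, 13, 17, 43, 53}.
v=2: v_2(a)=0, v_2(b)=-8; units ≡ 5, 7 (mod 8); ε·ε+αω+βω = 0·1+0·0+-8·1 ≡ 0  ⇒  (a,b)_2 = +1.
v=11: a=11^5·(≡8), b=11^8·(≡2) mod 11; (8|11)=-1, (2|11)=-1; (−1)^{5·8·5}·(-1)^8·(-1)^5 = -1.
v=3: a=3^1·(≡1), b=3^4·(≡1) mod 3; (1|3)=+1, (1|3)=+1; (−1)^{1·4·1}·(+1)^4·(+1)^1 = +1.
v=∞: -208131 < 0 and -15953 < 0  ⇒  (a,b)_∞ = -1.
v=17: a=17^1·(≡14), b=17^2·(≡11) mod 17; (14|17)=-1, (11|17)=-1; (−1)^{1·2·8}·(-1)^2·(-1)^1 = -1.
v=53: a=53^1·(≡32), b=53^3·(≡29) mod 53; (32|53)=-1, (29|53)=+1; (−1)^{1·3·26}·(-1)^3·(+1)^1 = -1.
v=7: a=7^1·(≡5), b=7^5·(≡3) mod 7; (5|7)=-1, (3|7)=-1; (−1)^{1·5·3}·(-1)^5·(-1)^1 = -1.
v=43: a=43^-2·(≡34), b=43^1·(≡31) mod 43; (34|43)=-1, (31|43)=+1; (−1)^{-2·1·21}·(-1)^1·(+1)^-2 = -1.
v=13: a=13^-2·(≡12), b=13^-4·(≡7) mod 13; (12|13)=+1, (7|13)=-1; (−1)^{-2·-4·6}·(+1)^-4·(-1)^-2 = +1.
Ram(-208131, -15953) = {7, 11, 17, 43, 53, ∞}; no ℚ_7-point on the conic.

[7, 11, 17, 43, 53, inf]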